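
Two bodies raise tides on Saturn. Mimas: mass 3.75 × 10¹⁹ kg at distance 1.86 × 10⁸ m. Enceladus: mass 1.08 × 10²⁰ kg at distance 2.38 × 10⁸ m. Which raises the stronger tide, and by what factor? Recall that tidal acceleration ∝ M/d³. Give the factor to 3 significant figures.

Enceladus, by a factor of ≈ 1.37

Compare M/d³ for the two perturbers:
Mimas: (3.75 × 10¹⁹) / (1.86 × 10⁸)³ = 5.828 × 10⁻⁶
Enceladus: (1.08 × 10²⁰) / (2.38 × 10⁸)³ = 8.011 × 10⁻⁶
Ratio (larger/smaller) = 1.37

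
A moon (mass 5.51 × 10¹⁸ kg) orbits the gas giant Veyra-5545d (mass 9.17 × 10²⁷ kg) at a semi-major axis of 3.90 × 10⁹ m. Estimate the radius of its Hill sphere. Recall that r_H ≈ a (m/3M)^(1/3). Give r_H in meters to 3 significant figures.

r_H ≈ a (m/3M)^(1/3)
    = (3.90 × 10⁹) × (5.51 × 10¹⁸ / (3 × 9.17 × 10²⁷))^(1/3)
    = 2.28 × 10⁶ m

2.28 × 10⁶ m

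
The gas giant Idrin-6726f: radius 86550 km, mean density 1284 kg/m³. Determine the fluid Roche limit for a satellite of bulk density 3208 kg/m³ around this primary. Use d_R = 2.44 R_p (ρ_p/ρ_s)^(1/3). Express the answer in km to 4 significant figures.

d_R = 2.44 × 86550 km × (1284/3208)^(1/3)
    = 1.556 × 10⁵ km

1.556 × 10⁵ km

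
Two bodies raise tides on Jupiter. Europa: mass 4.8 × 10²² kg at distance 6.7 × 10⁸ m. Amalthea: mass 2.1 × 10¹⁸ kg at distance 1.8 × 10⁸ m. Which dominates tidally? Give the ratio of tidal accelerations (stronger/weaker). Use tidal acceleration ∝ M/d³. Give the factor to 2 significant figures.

The tide-raising term goes as M/d³ (the gradient of a 1/d² field).
Europa: (4.8 × 10²²) / (6.7 × 10⁸)³ = 1.596 × 10⁻⁴
Amalthea: (2.1 × 10¹⁸) / (1.8 × 10⁸)³ = 3.601 × 10⁻⁷
Ratio (larger/smaller) = 440

Europa, by a factor of ≈ 440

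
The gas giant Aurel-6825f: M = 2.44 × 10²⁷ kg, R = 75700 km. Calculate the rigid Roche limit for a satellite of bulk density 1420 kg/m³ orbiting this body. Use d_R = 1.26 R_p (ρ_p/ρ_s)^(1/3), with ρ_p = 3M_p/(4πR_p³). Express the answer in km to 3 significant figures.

93600 km

ρ_p = 3M_p/(4πR_p³) = 3 × (2.44 × 10²⁷) / (4π × (7.57 × 10⁷ m)³) = 1340 kg/m³
d_R = 1.26 × 75700 km × (1340/1420)^(1/3)
    = 93600 km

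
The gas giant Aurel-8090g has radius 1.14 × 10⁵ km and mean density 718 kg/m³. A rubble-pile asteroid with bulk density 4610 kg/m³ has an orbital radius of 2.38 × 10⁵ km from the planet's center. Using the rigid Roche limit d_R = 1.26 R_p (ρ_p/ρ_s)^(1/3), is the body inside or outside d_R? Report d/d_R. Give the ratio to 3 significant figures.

outside; d/d_R ≈ 3.08

d_R = 1.26 × (1.14 × 10⁵ km) × (718/4610)^(1/3) = 77280 km
d/d_R = (2.38 × 10⁵) / (77280) = 3.08
Since d/d_R > 1, the body is outside the Roche limit.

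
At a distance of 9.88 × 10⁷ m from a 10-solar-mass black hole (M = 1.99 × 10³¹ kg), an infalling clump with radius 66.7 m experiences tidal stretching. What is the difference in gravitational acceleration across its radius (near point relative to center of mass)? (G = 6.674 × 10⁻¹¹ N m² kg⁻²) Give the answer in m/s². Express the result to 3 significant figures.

Δg = 2GMr/d³
   = 2 × (6.674 × 10⁻¹¹) × (1.99 × 10³¹) × (66.7) / (9.88 × 10⁷)³
   = 1.84 × 10⁻¹ m/s²

1.84 × 10⁻¹ m/s²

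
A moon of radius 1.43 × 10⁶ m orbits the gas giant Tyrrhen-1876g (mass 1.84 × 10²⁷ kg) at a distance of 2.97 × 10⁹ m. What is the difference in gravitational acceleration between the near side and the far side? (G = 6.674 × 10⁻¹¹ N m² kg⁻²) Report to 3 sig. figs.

Δg = 4GMr/d³
   = 4 × (6.674 × 10⁻¹¹) × (1.84 × 10²⁷) × (1.43 × 10⁶) / (2.97 × 10⁹)³
   = 2.68 × 10⁻⁵ m/s²

2.68 × 10⁻⁵ m/s²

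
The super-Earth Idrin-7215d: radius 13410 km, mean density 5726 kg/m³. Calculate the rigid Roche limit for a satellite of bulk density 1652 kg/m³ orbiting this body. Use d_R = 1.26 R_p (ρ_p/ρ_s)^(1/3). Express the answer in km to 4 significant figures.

25570 km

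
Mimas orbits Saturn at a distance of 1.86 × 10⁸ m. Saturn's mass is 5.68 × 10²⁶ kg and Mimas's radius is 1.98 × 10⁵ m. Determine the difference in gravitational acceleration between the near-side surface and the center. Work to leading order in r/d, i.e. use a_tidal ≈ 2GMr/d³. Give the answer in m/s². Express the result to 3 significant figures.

2.33 × 10⁻³ m/s²

Δg = 2GMr/d³
   = 2 × (6.674 × 10⁻¹¹) × (5.68 × 10²⁶) × (1.98 × 10⁵) / (1.86 × 10⁸)³
   = 2.33 × 10⁻³ m/s²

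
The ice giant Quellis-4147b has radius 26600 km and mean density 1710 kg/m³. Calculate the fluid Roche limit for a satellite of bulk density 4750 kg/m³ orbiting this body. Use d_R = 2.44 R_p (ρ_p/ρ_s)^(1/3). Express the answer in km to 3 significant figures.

46200 km

d_R = 2.44 × 26600 km × (1710/4750)^(1/3)
    = 46200 km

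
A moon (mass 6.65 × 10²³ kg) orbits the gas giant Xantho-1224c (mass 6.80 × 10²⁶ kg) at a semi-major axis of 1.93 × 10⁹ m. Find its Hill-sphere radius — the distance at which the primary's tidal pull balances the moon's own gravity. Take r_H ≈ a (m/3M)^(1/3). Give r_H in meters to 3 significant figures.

r_H ≈ a (m/3M)^(1/3)
    = (1.93 × 10⁹) × (6.65 × 10²³ / (3 × 6.80 × 10²⁶))^(1/3)
    = 1.33 × 10⁸ m

1.33 × 10⁸ m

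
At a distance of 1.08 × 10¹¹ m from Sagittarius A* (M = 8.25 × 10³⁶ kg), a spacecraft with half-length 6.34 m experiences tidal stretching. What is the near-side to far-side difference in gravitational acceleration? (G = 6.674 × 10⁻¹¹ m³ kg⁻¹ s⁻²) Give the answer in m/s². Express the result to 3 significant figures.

1.11 × 10⁻⁵ m/s²

The field gradient is 2GM/d³; across the full diameter 2r the difference is 4GMr/d³.
Δa = 4GMr/d³
   = 4 × (6.674 × 10⁻¹¹) × (8.25 × 10³⁶) × (6.34) / (1.08 × 10¹¹)³
   = 1.11 × 10⁻⁵ m/s²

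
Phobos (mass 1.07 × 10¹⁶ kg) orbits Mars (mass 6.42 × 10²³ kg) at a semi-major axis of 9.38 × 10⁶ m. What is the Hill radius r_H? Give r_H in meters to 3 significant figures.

r_H ≈ a (m/3M)^(1/3)
    = (9.38 × 10⁶) × (1.07 × 10¹⁶ / (3 × 6.42 × 10²³))^(1/3)
    = 1.66 × 10⁴ m

1.66 × 10⁴ m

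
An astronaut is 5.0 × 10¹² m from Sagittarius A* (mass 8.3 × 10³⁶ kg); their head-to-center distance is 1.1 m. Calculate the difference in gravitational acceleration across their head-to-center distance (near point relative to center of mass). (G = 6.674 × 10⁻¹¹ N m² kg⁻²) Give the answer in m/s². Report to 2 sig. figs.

9.7 × 10⁻¹² m/s²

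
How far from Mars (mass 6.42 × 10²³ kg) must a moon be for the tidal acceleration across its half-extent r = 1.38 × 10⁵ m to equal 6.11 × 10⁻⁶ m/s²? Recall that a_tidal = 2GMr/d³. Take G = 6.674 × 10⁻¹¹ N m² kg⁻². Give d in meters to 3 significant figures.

2GMr/d³ = a_tidal  ⇒  d = (2GMr / a_tidal)^(1/3)
d = (2 × 6.674×10⁻¹¹ × (6.42 × 10²³) × (1.38 × 10⁵) / (6.11 × 10⁻⁶))^(1/3)
  = 1.25 × 10⁸ m

1.25 × 10⁸ m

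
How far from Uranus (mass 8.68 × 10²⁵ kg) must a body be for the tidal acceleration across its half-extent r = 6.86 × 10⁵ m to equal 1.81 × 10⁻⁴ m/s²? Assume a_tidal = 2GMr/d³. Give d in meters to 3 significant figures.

2GMr/d³ = a_tidal  ⇒  d = (2GMr / a_tidal)^(1/3)
d = (2 × 6.674×10⁻¹¹ × (8.68 × 10²⁵) × (6.86 × 10⁵) / (1.81 × 10⁻⁴))^(1/3)
  = 3.53 × 10⁸ m

3.53 × 10⁸ m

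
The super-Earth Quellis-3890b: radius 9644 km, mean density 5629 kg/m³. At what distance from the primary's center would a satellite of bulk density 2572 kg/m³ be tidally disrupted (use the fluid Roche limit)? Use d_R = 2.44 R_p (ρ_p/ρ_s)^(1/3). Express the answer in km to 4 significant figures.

30550 km

d_R = 2.44 × 9644 km × (5629/2572)^(1/3)
    = 30550 km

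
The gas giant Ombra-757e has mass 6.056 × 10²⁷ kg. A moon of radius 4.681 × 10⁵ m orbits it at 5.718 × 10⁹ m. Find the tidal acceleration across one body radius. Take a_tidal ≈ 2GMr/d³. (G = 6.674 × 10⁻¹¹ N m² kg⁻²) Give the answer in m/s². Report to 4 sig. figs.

2.024 × 10⁻⁶ m/s²

Since r ≪ d, expand the inverse-square field across one radius to get the leading 2GMr/d³ term.
a_tidal = 2GMr/d³
        = 2 × (6.674 × 10⁻¹¹) × (6.056 × 10²⁷) × (4.681 × 10⁵) / (5.718 × 10⁹)³
        = 2.024 × 10⁻⁶ m/s²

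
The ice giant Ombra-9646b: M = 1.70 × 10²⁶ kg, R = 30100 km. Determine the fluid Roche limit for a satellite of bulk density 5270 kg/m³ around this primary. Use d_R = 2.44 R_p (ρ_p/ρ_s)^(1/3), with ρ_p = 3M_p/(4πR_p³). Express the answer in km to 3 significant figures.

48200 km

ρ_p = 3M_p/(4πR_p³) = 3 × (1.70 × 10²⁶) / (4π × (3.01 × 10⁷ m)³) = 1490 kg/m³
d_R = 2.44 × 30100 km × (1490/5270)^(1/3)
    = 48200 km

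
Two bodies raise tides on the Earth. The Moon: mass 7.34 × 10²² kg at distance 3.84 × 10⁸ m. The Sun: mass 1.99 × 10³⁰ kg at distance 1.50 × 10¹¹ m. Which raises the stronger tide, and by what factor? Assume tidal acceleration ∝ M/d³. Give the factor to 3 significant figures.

The tide-raising term goes as M/d³ (the gradient of a 1/d² field).
The Moon: (7.34 × 10²²) / (3.84 × 10⁸)³ = 1.296 × 10⁻³
The Sun: (1.99 × 10³⁰) / (1.50 × 10¹¹)³ = 5.896 × 10⁻⁴
Ratio (larger/smaller) = 2.20

The Moon, by a factor of ≈ 2.20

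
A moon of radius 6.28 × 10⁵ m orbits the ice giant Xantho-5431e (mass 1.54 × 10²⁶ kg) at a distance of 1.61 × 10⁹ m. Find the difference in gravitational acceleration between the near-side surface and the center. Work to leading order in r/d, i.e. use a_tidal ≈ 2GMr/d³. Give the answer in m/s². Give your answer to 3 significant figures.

3.09 × 10⁻⁶ m/s²

Since r ≪ d, expand the inverse-square field across one radius to get the leading 2GMr/d³ term.
Δa = 2GMr/d³
   = 2 × (6.674 × 10⁻¹¹) × (1.54 × 10²⁶) × (6.28 × 10⁵) / (1.61 × 10⁹)³
   = 3.09 × 10⁻⁶ m/s²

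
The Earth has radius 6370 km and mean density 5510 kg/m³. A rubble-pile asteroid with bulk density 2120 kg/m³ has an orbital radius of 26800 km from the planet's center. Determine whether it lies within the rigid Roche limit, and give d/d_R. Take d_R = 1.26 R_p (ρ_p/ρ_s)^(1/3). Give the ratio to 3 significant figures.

d_R = 1.26 × (6370 km) × (5510/2120)^(1/3) = 11040 km
d/d_R = (26800) / (11040) = 2.43
Since d/d_R > 1, the body is outside the Roche limit.

outside; d/d_R ≈ 2.43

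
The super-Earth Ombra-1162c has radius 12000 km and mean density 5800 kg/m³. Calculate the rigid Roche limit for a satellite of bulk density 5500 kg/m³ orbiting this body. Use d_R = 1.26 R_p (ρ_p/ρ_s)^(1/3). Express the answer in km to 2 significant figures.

15000 km

d_R = 1.26 × 12000 km × (5800/5500)^(1/3)
    = 15000 km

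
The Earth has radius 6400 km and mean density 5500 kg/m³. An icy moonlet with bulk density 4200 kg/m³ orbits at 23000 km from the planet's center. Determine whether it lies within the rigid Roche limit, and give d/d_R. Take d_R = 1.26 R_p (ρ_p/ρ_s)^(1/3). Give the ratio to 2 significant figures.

d_R = 1.26 × (6400 km) × (5500/4200)^(1/3) = 8822 km
d/d_R = (23000) / (8822) = 2.6
Since d/d_R > 1, the body is outside the Roche limit.

outside; d/d_R ≈ 2.6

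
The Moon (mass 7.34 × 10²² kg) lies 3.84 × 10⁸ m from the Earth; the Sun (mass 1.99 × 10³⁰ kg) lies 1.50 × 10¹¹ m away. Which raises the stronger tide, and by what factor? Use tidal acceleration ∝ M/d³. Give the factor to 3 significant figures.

The Moon, by a factor of ≈ 2.20

Tidal acceleration ∝ M/d³, so compare M/d³ for each.
The Moon: (7.34 × 10²²) / (3.84 × 10⁸)³ = 1.296 × 10⁻³
The Sun: (1.99 × 10³⁰) / (1.50 × 10¹¹)³ = 5.896 × 10⁻⁴
Ratio (larger/smaller) = 2.20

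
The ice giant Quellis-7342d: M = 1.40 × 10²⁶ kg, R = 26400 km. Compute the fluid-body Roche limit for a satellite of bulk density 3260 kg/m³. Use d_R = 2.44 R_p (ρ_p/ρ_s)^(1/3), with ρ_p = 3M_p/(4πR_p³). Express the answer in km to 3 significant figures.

ρ_p = 3M_p/(4πR_p³) = 3 × (1.40 × 10²⁶) / (4π × (2.64 × 10⁷ m)³) = 1820 kg/m³
d_R = 2.44 × 26400 km × (1820/3260)^(1/3)
    = 53000 km

53000 km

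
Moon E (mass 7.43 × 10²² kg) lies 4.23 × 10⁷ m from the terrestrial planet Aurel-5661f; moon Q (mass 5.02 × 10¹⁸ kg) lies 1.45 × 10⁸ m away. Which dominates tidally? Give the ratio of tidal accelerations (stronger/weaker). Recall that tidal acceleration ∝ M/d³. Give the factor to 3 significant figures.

Moon E, by a factor of ≈ 5.96 × 10⁵

Tidal acceleration ∝ M/d³, so compare M/d³ for each.
Moon E: (7.43 × 10²²) / (4.23 × 10⁷)³ = 9.817 × 10⁻¹
Moon Q: (5.02 × 10¹⁸) / (1.45 × 10⁸)³ = 1.647 × 10⁻⁶
Ratio (larger/smaller) = 5.96 × 10⁵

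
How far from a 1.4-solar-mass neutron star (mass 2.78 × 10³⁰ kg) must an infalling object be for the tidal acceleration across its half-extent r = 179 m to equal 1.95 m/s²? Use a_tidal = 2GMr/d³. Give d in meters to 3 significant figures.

3.24 × 10⁷ m

2GMr/d³ = a_tidal  ⇒  d = (2GMr / a_tidal)^(1/3)
d = (2 × 6.674×10⁻¹¹ × (2.78 × 10³⁰) × (179) / (1.95))^(1/3)
  = 3.24 × 10⁷ m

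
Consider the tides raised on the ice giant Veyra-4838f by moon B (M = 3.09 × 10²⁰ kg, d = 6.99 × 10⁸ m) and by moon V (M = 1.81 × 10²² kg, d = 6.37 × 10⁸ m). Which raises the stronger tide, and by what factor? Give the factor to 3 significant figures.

Moon V, by a factor of ≈ 77.4

Tidal acceleration ∝ M/d³, so compare M/d³ for each.
Moon B: (3.09 × 10²⁰) / (6.99 × 10⁸)³ = 9.047 × 10⁻⁷
Moon V: (1.81 × 10²²) / (6.37 × 10⁸)³ = 7.003 × 10⁻⁵
Ratio (larger/smaller) = 77.4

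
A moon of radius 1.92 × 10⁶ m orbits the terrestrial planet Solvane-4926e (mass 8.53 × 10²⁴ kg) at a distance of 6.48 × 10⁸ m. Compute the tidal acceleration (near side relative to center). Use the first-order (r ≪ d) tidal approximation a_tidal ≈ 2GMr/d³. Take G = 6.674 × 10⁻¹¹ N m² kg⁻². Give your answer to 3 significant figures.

8.03 × 10⁻⁶ m/s²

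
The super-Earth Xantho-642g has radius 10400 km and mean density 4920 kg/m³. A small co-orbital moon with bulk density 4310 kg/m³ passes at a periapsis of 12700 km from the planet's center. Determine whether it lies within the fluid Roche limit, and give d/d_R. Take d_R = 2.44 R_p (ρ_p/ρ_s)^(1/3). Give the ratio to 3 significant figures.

inside; d/d_R ≈ 0.479

d_R = 2.44 × (10400 km) × (4920/4310)^(1/3) = 26520 km
d/d_R = (12700) / (26520) = 0.479
Since d/d_R < 1, the body is inside the Roche limit.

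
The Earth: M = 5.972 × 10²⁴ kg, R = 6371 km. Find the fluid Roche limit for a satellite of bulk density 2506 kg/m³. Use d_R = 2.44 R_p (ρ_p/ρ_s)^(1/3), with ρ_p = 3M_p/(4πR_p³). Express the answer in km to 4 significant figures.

20220 km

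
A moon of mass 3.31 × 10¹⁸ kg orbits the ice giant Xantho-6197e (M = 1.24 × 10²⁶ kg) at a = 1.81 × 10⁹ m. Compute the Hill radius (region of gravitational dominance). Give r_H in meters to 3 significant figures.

3.75 × 10⁶ m

r_H ≈ a (m/3M)^(1/3)
    = (1.81 × 10⁹) × (3.31 × 10¹⁸ / (3 × 1.24 × 10²⁶))^(1/3)
    = 3.75 × 10⁶ m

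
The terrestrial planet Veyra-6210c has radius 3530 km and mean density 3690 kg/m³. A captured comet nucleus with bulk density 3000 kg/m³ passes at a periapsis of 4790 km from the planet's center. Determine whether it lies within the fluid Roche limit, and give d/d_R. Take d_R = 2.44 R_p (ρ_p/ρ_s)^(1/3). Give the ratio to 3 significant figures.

d_R = 2.44 × (3530 km) × (3690/3000)^(1/3) = 9229 km
d/d_R = (4790) / (9229) = 0.519
Since d/d_R < 1, the body is inside the Roche limit.

inside; d/d_R ≈ 0.519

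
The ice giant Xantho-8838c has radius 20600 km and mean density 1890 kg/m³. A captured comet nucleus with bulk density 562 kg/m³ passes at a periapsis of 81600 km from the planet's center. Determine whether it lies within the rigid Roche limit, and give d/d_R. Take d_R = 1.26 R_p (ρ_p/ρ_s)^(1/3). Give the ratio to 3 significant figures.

d_R = 1.26 × (20600 km) × (1890/562)^(1/3) = 38890 km
d/d_R = (81600) / (38890) = 2.10
Since d/d_R > 1, the body is outside the Roche limit.

outside; d/d_R ≈ 2.10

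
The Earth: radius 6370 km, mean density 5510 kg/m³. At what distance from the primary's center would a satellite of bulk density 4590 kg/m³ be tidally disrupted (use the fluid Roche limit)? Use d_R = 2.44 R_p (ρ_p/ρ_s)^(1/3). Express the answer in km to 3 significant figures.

d_R = 2.44 × 6370 km × (5510/4590)^(1/3)
    = 16500 km

16500 km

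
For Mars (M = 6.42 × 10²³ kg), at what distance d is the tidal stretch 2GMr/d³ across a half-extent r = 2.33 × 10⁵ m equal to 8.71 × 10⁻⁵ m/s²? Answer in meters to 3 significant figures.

2GMr/d³ = a_tidal  ⇒  d = (2GMr / a_tidal)^(1/3)
d = (2 × 6.674×10⁻¹¹ × (6.42 × 10²³) × (2.33 × 10⁵) / (8.71 × 10⁻⁵))^(1/3)
  = 6.12 × 10⁷ m

6.12 × 10⁷ m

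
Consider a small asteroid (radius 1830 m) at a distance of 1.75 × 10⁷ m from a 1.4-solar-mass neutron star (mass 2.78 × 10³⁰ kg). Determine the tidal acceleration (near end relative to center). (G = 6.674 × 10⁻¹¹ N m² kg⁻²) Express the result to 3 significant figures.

Δg = 2GMr/d³
   = 2 × (6.674 × 10⁻¹¹) × (2.78 × 10³⁰) × (1830) / (1.75 × 10⁷)³
   = 1.27 × 10² m/s²

1.27 × 10² m/s²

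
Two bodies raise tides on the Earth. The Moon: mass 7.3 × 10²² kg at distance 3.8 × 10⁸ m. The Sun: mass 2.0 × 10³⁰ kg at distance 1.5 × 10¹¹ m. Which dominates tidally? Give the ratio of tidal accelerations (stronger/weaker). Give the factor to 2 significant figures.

The tide-raising term goes as M/d³ (the gradient of a 1/d² field).
The Moon: (7.3 × 10²²) / (3.8 × 10⁸)³ = 1.330 × 10⁻³
The Sun: (2.0 × 10³⁰) / (1.5 × 10¹¹)³ = 5.926 × 10⁻⁴
Ratio (larger/smaller) = 2.2

The Moon, by a factor of ≈ 2.2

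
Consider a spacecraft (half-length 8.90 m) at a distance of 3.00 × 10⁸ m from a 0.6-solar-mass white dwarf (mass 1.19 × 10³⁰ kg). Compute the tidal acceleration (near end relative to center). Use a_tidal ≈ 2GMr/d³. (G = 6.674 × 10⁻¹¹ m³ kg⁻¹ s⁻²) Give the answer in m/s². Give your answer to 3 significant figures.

5.24 × 10⁻⁵ m/s²

Δa = 2GMr/d³
   = 2 × (6.674 × 10⁻¹¹) × (1.19 × 10³⁰) × (8.90) / (3.00 × 10⁸)³
   = 5.24 × 10⁻⁵ m/s²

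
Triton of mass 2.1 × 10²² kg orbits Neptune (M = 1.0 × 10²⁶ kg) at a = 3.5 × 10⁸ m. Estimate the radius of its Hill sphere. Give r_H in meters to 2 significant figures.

r_H ≈ a (m/3M)^(1/3)
    = (3.5 × 10⁸) × (2.1 × 10²² / (3 × 1.0 × 10²⁶))^(1/3)
    = 1.4 × 10⁷ m

1.4 × 10⁷ m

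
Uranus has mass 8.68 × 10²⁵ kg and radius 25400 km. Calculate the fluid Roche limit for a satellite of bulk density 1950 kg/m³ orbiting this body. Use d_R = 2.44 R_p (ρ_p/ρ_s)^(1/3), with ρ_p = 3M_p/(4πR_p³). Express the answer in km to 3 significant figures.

ρ_p = 3M_p/(4πR_p³) = 3 × (8.68 × 10²⁵) / (4π × (2.54 × 10⁷ m)³) = 1260 kg/m³
d_R = 2.44 × 25400 km × (1260/1950)^(1/3)
    = 53600 km

53600 km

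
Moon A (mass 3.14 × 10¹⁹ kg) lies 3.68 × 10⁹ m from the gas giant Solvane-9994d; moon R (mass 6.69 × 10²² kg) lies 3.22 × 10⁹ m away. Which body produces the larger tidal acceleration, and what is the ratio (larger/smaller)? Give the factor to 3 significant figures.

The tide-raising term goes as M/d³ (the gradient of a 1/d² field).
Moon A: (3.14 × 10¹⁹) / (3.68 × 10⁹)³ = 6.301 × 10⁻¹⁰
Moon R: (6.69 × 10²²) / (3.22 × 10⁹)³ = 2.004 × 10⁻⁶
Ratio (larger/smaller) = 3180

Moon R, by a factor of ≈ 3180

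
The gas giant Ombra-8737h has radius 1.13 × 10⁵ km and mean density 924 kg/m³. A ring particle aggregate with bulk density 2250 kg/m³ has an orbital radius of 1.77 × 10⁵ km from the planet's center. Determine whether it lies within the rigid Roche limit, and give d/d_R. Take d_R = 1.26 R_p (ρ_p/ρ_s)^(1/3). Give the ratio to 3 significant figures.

outside; d/d_R ≈ 1.67

d_R = 1.26 × (1.13 × 10⁵ km) × (924/2250)^(1/3) = 1.058 × 10⁵ km
d/d_R = (1.77 × 10⁵) / (1.058 × 10⁵) = 1.67
Since d/d_R > 1, the body is outside the Roche limit.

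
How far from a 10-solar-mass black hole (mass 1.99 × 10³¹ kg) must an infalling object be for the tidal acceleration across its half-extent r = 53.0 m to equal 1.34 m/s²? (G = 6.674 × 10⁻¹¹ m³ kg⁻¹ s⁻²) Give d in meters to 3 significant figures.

4.72 × 10⁷ m

2GMr/d³ = a_tidal  ⇒  d = (2GMr / a_tidal)^(1/3)
d = (2 × 6.674×10⁻¹¹ × (1.99 × 10³¹) × (53.0) / (1.34))^(1/3)
  = 4.72 × 10⁷ m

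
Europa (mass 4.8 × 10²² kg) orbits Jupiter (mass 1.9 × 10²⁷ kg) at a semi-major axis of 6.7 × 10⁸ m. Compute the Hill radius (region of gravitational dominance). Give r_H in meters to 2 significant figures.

1.4 × 10⁷ m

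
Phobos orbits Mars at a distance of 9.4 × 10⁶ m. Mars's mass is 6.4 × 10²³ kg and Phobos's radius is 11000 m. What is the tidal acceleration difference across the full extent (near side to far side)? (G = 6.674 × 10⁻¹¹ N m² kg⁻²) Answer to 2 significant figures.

2.3 × 10⁻³ m/s²

a_tidal = 4GMr/d³
        = 4 × (6.674 × 10⁻¹¹) × (6.4 × 10²³) × (11000) / (9.4 × 10⁶)³
        = 2.3 × 10⁻³ m/s²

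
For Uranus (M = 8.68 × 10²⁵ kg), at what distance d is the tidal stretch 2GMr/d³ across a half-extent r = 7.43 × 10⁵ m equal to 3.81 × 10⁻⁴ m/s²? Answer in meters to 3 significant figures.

2.83 × 10⁸ m

2GMr/d³ = a_tidal  ⇒  d = (2GMr / a_tidal)^(1/3)
d = (2 × 6.674×10⁻¹¹ × (8.68 × 10²⁵) × (7.43 × 10⁵) / (3.81 × 10⁻⁴))^(1/3)
  = 2.83 × 10⁸ m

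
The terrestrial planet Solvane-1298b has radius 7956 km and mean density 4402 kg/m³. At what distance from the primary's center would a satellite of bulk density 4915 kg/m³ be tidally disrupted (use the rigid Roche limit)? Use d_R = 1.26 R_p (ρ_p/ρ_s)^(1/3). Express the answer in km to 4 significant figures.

9663 km

d_R = 1.26 × 7956 km × (4402/4915)^(1/3)
    = 9663 km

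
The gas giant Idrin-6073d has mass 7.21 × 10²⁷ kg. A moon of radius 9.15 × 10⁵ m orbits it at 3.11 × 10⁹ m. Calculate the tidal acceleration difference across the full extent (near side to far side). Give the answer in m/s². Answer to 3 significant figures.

5.85 × 10⁻⁵ m/s²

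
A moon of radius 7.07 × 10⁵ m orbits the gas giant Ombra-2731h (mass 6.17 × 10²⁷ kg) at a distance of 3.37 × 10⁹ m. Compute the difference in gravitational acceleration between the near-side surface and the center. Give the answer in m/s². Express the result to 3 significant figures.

1.52 × 10⁻⁵ m/s²

Δa = 2GMr/d³
   = 2 × (6.674 × 10⁻¹¹) × (6.17 × 10²⁷) × (7.07 × 10⁵) / (3.37 × 10⁹)³
   = 1.52 × 10⁻⁵ m/s²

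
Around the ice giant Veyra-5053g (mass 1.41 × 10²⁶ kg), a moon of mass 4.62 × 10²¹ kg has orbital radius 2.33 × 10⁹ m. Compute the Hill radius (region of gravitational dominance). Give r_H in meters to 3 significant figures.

5.17 × 10⁷ m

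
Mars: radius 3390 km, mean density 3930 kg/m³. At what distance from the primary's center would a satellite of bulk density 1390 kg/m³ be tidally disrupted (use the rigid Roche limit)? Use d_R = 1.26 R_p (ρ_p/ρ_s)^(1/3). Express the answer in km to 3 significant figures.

d_R = 1.26 × 3390 km × (3930/1390)^(1/3)
    = 6040 km

6040 km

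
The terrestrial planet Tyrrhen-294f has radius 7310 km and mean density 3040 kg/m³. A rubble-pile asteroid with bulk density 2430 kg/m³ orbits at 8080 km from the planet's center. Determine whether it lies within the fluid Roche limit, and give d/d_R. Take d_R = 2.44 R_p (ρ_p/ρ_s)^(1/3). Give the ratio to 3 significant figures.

inside; d/d_R ≈ 0.420

d_R = 2.44 × (7310 km) × (3040/2430)^(1/3) = 19220 km
d/d_R = (8080) / (19220) = 0.420
Since d/d_R < 1, the body is inside the Roche limit.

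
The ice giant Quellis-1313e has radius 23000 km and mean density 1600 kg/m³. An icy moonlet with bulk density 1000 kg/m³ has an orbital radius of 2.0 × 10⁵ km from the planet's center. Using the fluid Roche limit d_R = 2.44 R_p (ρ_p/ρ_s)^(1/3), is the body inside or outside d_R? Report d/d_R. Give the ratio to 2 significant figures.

d_R = 2.44 × (23000 km) × (1600/1000)^(1/3) = 65640 km
d/d_R = (2.0 × 10⁵) / (65640) = 3.0
Since d/d_R > 1, the body is outside the Roche limit.

outside; d/d_R ≈ 3.0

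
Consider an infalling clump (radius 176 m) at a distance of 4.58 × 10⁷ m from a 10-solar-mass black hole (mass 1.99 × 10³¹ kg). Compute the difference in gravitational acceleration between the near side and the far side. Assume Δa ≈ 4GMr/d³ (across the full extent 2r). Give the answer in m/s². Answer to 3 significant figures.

Δa = 4GMr/d³
   = 4 × (6.674 × 10⁻¹¹) × (1.99 × 10³¹) × (176) / (4.58 × 10⁷)³
   = 9.73 m/s²

9.73 m/s²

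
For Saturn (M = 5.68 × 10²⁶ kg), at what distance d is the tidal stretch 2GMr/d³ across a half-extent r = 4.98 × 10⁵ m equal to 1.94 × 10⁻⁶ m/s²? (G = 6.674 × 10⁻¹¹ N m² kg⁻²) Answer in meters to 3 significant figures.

2GMr/d³ = a_tidal  ⇒  d = (2GMr / a_tidal)^(1/3)
d = (2 × 6.674×10⁻¹¹ × (5.68 × 10²⁶) × (4.98 × 10⁵) / (1.94 × 10⁻⁶))^(1/3)
  = 2.69 × 10⁹ m

2.69 × 10⁹ m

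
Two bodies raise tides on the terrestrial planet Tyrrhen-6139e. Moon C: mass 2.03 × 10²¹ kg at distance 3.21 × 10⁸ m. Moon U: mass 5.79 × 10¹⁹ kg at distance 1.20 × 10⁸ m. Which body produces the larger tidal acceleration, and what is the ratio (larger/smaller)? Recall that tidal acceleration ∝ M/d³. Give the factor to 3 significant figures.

Tidal stretch scales as M/d³; compute that for each body.
Moon C: (2.03 × 10²¹) / (3.21 × 10⁸)³ = 6.137 × 10⁻⁵
Moon U: (5.79 × 10¹⁹) / (1.20 × 10⁸)³ = 3.351 × 10⁻⁵
Ratio (larger/smaller) = 1.83

Moon C, by a factor of ≈ 1.83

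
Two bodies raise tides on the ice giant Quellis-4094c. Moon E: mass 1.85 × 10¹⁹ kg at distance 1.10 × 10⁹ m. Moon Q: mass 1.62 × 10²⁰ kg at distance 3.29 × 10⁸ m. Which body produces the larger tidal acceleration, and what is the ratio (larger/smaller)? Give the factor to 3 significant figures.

The tide-raising term goes as M/d³ (the gradient of a 1/d² field).
Moon E: (1.85 × 10¹⁹) / (1.10 × 10⁹)³ = 1.390 × 10⁻⁸
Moon Q: (1.62 × 10²⁰) / (3.29 × 10⁸)³ = 4.549 × 10⁻⁶
Ratio (larger/smaller) = 327

Moon Q, by a factor of ≈ 327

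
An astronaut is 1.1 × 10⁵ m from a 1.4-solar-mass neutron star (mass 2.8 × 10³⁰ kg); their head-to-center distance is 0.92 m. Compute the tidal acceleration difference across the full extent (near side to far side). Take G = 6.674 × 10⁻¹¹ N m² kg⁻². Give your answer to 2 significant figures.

5.2 × 10⁵ m/s²

a_tidal = 4GMr/d³
        = 4 × (6.674 × 10⁻¹¹) × (2.8 × 10³⁰) × (0.92) / (1.1 × 10⁵)³
        = 5.2 × 10⁵ m/s²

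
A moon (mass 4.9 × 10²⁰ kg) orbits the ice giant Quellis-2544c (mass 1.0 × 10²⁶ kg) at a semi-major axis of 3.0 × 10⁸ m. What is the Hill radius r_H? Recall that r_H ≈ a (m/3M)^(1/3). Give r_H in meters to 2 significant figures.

3.5 × 10⁶ m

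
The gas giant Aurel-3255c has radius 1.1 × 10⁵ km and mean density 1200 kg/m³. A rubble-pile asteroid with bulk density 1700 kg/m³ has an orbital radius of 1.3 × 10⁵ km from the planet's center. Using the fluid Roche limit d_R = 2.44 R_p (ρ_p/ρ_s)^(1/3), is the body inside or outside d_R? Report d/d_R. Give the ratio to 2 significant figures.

inside; d/d_R ≈ 0.54

d_R = 2.44 × (1.1 × 10⁵ km) × (1200/1700)^(1/3) = 2.390 × 10⁵ km
d/d_R = (1.3 × 10⁵) / (2.390 × 10⁵) = 0.54
Since d/d_R < 1, the body is inside the Roche limit.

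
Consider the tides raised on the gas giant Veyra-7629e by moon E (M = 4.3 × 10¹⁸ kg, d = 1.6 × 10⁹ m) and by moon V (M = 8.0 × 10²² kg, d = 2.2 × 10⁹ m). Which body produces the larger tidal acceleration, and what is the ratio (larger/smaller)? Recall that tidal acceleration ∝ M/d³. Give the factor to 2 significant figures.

Tidal acceleration ∝ M/d³, so compare M/d³ for each.
Moon E: (4.3 × 10¹⁸) / (1.6 × 10⁹)³ = 1.050 × 10⁻⁹
Moon V: (8.0 × 10²²) / (2.2 × 10⁹)³ = 7.513 × 10⁻⁶
Ratio (larger/smaller) = 7200

Moon V, by a factor of ≈ 7200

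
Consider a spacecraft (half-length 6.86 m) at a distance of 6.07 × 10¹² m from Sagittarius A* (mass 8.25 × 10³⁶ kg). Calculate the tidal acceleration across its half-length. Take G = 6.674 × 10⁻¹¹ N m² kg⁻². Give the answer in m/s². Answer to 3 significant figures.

3.38 × 10⁻¹¹ m/s²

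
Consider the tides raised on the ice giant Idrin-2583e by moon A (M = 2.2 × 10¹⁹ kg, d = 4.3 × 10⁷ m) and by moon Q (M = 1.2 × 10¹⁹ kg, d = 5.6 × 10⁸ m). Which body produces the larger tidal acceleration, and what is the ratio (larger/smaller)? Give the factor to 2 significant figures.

Tidal acceleration ∝ M/d³, so compare M/d³ for each.
Moon A: (2.2 × 10¹⁹) / (4.3 × 10⁷)³ = 2.767 × 10⁻⁴
Moon Q: (1.2 × 10¹⁹) / (5.6 × 10⁸)³ = 6.833 × 10⁻⁸
Ratio (larger/smaller) = 4000

Moon A, by a factor of ≈ 4000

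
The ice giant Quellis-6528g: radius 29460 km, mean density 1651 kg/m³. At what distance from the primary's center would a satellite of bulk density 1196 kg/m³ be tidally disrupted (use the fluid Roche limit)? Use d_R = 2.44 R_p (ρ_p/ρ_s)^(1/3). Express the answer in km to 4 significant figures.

80040 km

d_R = 2.44 × 29460 km × (1651/1196)^(1/3)
    = 80040 km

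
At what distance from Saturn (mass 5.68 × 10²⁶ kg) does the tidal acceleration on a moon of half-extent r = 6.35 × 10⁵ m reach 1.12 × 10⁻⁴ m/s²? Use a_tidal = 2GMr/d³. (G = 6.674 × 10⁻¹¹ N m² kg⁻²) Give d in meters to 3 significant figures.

2GMr/d³ = a_tidal  ⇒  d = (2GMr / a_tidal)^(1/3)
d = (2 × 6.674×10⁻¹¹ × (5.68 × 10²⁶) × (6.35 × 10⁵) / (1.12 × 10⁻⁴))^(1/3)
  = 7.55 × 10⁸ m

7.55 × 10⁸ m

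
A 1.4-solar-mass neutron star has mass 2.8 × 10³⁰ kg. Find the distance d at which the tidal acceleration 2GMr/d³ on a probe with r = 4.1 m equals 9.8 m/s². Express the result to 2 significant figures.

2GMr/d³ = a_tidal  ⇒  d = (2GMr / a_tidal)^(1/3)
d = (2 × 6.674×10⁻¹¹ × (2.8 × 10³⁰) × (4.1) / (9.8))^(1/3)
  = 5.4 × 10⁶ m

5.4 × 10⁶ m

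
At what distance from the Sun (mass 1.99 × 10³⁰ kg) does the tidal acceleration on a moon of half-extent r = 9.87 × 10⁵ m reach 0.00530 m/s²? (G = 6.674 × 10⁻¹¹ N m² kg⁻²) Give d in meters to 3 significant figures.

2GMr/d³ = a_tidal  ⇒  d = (2GMr / a_tidal)^(1/3)
d = (2 × 6.674×10⁻¹¹ × (1.99 × 10³⁰) × (9.87 × 10⁵) / (0.00530))^(1/3)
  = 3.67 × 10⁹ m

3.67 × 10⁹ m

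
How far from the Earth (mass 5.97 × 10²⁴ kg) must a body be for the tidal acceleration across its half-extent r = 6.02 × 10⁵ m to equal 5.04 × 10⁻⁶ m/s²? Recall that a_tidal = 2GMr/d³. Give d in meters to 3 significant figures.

2GMr/d³ = a_tidal  ⇒  d = (2GMr / a_tidal)^(1/3)
d = (2 × 6.674×10⁻¹¹ × (5.97 × 10²⁴) × (6.02 × 10⁵) / (5.04 × 10⁻⁶))^(1/3)
  = 4.57 × 10⁸ m

4.57 × 10⁸ m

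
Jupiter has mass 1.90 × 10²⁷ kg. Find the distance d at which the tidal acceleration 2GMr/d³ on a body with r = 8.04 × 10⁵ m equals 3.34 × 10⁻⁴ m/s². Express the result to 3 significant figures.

8.48 × 10⁸ m

2GMr/d³ = a_tidal  ⇒  d = (2GMr / a_tidal)^(1/3)
d = (2 × 6.674×10⁻¹¹ × (1.90 × 10²⁷) × (8.04 × 10⁵) / (3.34 × 10⁻⁴))^(1/3)
  = 8.48 × 10⁸ m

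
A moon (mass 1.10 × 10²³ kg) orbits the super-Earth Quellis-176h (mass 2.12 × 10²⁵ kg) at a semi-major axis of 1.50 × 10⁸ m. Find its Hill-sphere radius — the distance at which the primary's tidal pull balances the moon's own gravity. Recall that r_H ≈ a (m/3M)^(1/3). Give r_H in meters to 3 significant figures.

r_H ≈ a (m/3M)^(1/3)
    = (1.50 × 10⁸) × (1.10 × 10²³ / (3 × 2.12 × 10²⁵))^(1/3)
    = 1.80 × 10⁷ m

1.80 × 10⁷ m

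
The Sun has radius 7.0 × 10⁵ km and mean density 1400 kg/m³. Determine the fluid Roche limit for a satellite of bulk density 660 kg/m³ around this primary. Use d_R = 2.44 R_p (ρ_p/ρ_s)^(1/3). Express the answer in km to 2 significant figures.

2.2 × 10⁶ km

d_R = 2.44 × 7.0 × 10⁵ km × (1400/660)^(1/3)
    = 2.2 × 10⁶ km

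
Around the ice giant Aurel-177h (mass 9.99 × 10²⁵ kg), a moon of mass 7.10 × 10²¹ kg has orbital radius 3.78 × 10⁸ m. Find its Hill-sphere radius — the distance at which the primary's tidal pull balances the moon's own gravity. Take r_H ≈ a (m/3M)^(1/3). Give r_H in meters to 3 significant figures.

1.09 × 10⁷ m

r_H ≈ a (m/3M)^(1/3)
    = (3.78 × 10⁸) × (7.10 × 10²¹ / (3 × 9.99 × 10²⁵))^(1/3)
    = 1.09 × 10⁷ m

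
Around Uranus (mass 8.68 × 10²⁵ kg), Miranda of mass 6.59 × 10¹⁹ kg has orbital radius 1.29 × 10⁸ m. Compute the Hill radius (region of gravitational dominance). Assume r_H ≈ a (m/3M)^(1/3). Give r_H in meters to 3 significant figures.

r_H ≈ a (m/3M)^(1/3)
    = (1.29 × 10⁸) × (6.59 × 10¹⁹ / (3 × 8.68 × 10²⁵))^(1/3)
    = 8.16 × 10⁵ m

8.16 × 10⁵ m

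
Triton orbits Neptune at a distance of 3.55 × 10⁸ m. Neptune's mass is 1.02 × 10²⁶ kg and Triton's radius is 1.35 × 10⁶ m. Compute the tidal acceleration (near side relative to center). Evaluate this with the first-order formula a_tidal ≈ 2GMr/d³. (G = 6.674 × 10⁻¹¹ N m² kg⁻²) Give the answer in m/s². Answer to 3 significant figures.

4.11 × 10⁻⁴ m/s²

Δa = 2GMr/d³
   = 2 × (6.674 × 10⁻¹¹) × (1.02 × 10²⁶) × (1.35 × 10⁶) / (3.55 × 10⁸)³
   = 4.11 × 10⁻⁴ m/s²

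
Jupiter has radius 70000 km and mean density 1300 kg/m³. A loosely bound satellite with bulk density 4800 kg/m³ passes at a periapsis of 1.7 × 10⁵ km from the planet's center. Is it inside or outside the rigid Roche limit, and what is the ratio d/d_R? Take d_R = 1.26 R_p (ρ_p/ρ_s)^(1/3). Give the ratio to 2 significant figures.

d_R = 1.26 × (70000 km) × (1300/4800)^(1/3) = 57060 km
d/d_R = (1.7 × 10⁵) / (57060) = 3.0
Since d/d_R > 1, the body is outside the Roche limit.

outside; d/d_R ≈ 3.0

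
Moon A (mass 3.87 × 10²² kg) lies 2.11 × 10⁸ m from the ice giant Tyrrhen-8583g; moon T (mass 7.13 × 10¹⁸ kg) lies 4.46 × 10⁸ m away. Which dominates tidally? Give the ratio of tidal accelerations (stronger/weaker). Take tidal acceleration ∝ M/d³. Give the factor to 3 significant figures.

The tide-raising term goes as M/d³ (the gradient of a 1/d² field).
Moon A: (3.87 × 10²²) / (2.11 × 10⁸)³ = 4.120 × 10⁻³
Moon T: (7.13 × 10¹⁸) / (4.46 × 10⁸)³ = 8.037 × 10⁻⁸
Ratio (larger/smaller) = 51300

Moon A, by a factor of ≈ 51300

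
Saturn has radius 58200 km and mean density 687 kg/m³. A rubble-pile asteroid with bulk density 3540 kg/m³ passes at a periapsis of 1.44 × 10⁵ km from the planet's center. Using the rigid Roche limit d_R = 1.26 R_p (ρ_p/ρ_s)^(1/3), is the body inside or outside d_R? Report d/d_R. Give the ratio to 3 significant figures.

outside; d/d_R ≈ 3.39

d_R = 1.26 × (58200 km) × (687/3540)^(1/3) = 42460 km
d/d_R = (1.44 × 10⁵) / (42460) = 3.39
Since d/d_R > 1, the body is outside the Roche limit.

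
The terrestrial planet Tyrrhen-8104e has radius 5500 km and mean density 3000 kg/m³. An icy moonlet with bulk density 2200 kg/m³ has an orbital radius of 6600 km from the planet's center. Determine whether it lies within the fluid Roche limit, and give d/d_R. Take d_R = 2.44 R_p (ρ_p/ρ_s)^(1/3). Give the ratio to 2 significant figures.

d_R = 2.44 × (5500 km) × (3000/2200)^(1/3) = 14880 km
d/d_R = (6600) / (14880) = 0.44
Since d/d_R < 1, the body is inside the Roche limit.

inside; d/d_R ≈ 0.44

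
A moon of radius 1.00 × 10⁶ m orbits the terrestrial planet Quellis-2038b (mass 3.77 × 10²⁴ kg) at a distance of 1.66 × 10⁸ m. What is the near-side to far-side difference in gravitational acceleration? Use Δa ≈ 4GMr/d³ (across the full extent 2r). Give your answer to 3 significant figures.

Differencing GM/(d−r)² and GM/(d+r)² to first order in r/d gives 4GMr/d³.
Δa = 4GMr/d³
   = 4 × (6.674 × 10⁻¹¹) × (3.77 × 10²⁴) × (1.00 × 10⁶) / (1.66 × 10⁸)³
   = 2.20 × 10⁻⁴ m/s²

2.20 × 10⁻⁴ m/s²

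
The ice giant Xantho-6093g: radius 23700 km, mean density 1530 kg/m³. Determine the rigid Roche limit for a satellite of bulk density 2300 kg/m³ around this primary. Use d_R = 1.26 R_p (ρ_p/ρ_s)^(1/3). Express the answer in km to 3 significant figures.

d_R = 1.26 × 23700 km × (1530/2300)^(1/3)
    = 26100 km

26100 km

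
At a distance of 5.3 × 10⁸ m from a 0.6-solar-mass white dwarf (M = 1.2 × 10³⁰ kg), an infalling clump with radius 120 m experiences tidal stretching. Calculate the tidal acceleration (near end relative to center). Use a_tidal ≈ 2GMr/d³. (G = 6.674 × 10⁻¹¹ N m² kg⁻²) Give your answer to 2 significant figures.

Differencing GM/(d−r)² and GM/d² to first order in r/d gives 2GMr/d³.
a_tidal = 2GMr/d³
        = 2 × (6.674 × 10⁻¹¹) × (1.2 × 10³⁰) × (120) / (5.3 × 10⁸)³
        = 1.3 × 10⁻⁴ m/s²

1.3 × 10⁻⁴ m/s²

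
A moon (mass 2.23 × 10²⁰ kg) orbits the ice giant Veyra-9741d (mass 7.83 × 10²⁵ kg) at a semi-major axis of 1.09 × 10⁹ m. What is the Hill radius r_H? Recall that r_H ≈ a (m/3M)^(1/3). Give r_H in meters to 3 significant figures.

1.07 × 10⁷ m

r_H ≈ a (m/3M)^(1/3)
    = (1.09 × 10⁹) × (2.23 × 10²⁰ / (3 × 7.83 × 10²⁵))^(1/3)
    = 1.07 × 10⁷ m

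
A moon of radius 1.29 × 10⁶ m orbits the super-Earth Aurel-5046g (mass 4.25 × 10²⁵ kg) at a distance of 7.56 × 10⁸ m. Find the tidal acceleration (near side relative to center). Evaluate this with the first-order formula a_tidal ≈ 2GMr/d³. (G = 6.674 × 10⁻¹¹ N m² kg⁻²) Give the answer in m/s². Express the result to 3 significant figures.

a_tidal = 2GMr/d³
        = 2 × (6.674 × 10⁻¹¹) × (4.25 × 10²⁵) × (1.29 × 10⁶) / (7.56 × 10⁸)³
        = 1.69 × 10⁻⁵ m/s²

1.69 × 10⁻⁵ m/s²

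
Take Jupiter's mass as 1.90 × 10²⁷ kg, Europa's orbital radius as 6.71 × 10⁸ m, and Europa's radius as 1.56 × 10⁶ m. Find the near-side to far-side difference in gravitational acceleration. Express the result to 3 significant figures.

Δg = 4GMr/d³
   = 4 × (6.674 × 10⁻¹¹) × (1.90 × 10²⁷) × (1.56 × 10⁶) / (6.71 × 10⁸)³
   = 2.62 × 10⁻³ m/s²

2.62 × 10⁻³ m/s²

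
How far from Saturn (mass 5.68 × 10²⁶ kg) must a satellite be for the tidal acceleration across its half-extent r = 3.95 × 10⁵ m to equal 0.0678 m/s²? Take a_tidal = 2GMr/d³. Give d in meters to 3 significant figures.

7.62 × 10⁷ m

2GMr/d³ = a_tidal  ⇒  d = (2GMr / a_tidal)^(1/3)
d = (2 × 6.674×10⁻¹¹ × (5.68 × 10²⁶) × (3.95 × 10⁵) / (0.0678))^(1/3)
  = 7.62 × 10⁷ m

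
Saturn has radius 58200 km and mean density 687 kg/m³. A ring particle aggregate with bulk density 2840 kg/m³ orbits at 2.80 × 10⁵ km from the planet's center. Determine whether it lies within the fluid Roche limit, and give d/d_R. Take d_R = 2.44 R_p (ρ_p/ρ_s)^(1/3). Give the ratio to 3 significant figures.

outside; d/d_R ≈ 3.16

d_R = 2.44 × (58200 km) × (687/2840)^(1/3) = 88480 km
d/d_R = (2.80 × 10⁵) / (88480) = 3.16
Since d/d_R > 1, the body is outside the Roche limit.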